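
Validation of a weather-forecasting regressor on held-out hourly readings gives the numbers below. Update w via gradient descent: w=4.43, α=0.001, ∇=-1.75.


w_new = w - α·∇
= 4.43 - 0.001·-1.75
= 4.43 + 0.00175
= 4.43175

4.43175


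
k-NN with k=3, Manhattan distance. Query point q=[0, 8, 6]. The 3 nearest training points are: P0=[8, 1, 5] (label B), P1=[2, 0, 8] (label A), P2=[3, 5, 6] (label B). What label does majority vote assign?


d(q,P0) = 16  (label B)
d(q,P1) = 12  (label A)
d(q,P2) = 6  (label B)
Votes: A=1, B=2
Majority → B

B


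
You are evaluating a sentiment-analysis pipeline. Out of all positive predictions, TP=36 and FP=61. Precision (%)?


Precision = TP/(TP+FP)
= 36/(36+61)
= 36/97 = 37.11%

37.11%


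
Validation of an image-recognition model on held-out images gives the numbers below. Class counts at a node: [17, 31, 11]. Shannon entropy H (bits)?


Probabilities: [17/59, 31/59, 11/59] ≈ [0.2881, 0.5254, 0.1864]
H = -((17/59)·log₂(17/59) + (31/59)·log₂(31/59) + (11/59)·log₂(11/59))
  = 1.4569 bits

1.4569 bits


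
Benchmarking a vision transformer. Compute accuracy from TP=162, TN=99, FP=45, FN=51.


Accuracy = (TP+TN)/(TP+TN+FP+FN)
= (162+99)/(357)
= 261/357 = 73.11%

73.11%


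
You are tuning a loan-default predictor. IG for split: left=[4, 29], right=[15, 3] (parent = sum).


Parent = [19, 32], H_parent = 0.9526
H_left = 0.5328 (n=33), H_right = 0.65 (n=18)
H_children = (33/51)·0.5328 + (18/51)·0.65 = 0.5742
IG = 0.9526 - 0.5742 = 0.3784

0.3784


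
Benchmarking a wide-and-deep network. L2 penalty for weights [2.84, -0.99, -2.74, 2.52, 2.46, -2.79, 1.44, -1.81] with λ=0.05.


‖w‖₂² = (2.84)² + (-0.99)² + (-2.74)² + (2.52)² + (2.46)² + (-2.79)² + (1.44)² + (-1.81)²
     = 8.0656 + 0.9801 + 7.5076 + 6.3504 + 6.0516 + 7.7841 + 2.0736 + 3.2761
     = 42.0891
λ·‖w‖₂² = 0.05·42.0891 = 2.104455

2.104455


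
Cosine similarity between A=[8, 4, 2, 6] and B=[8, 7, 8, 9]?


A·B = 8·8 + 4·7 + 2·8 + 6·9 = 162
‖A‖ = √120 = 10.9545, ‖B‖ = √258 = 16.0624
cos = 162/(√120·√258) = 162/√30960 = 0.9207

0.9207


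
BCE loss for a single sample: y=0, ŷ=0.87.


BCE = -[y·ln(p) + (1-y)·ln(1-p)]
= -0 - 1·ln(1-0.87)
= -ln(0.13) = 2.0402

2.0402


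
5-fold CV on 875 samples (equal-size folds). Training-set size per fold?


Fold size = 875/5 = 175
Training per fold = 875 - 175 = 700

700


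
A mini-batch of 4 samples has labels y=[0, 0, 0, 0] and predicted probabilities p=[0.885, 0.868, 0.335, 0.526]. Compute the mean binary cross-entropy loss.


L[0] = -ln(1-0.885) = -ln(0.115) = 2.1628
L[1] = -ln(1-0.868) = -ln(0.132) = 2.025
L[2] = -ln(1-0.335) = -ln(0.665) = 0.408
L[3] = -ln(1-0.526) = -ln(0.474) = 0.7465
mean = (2.1628 + 2.025 + 0.408 + 0.7465)/4 = 1.3356

1.3356


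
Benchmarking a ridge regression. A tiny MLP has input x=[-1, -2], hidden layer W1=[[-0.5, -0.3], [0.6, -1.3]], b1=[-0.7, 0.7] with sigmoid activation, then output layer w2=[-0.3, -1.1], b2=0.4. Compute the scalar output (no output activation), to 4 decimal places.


z1[0] = (-0.5)·(-1) + (-0.3)·(-2) - 0.7 = 0.4
z1[1] = (0.6)·(-1) + (-1.3)·(-2) + 0.7 = 2.7
h = sigmoid(z1) = [0.5987, 0.937]
output = (-0.3)·(0.5987) + (-1.1)·(0.937) + 0.4 = -0.8103

-0.8103


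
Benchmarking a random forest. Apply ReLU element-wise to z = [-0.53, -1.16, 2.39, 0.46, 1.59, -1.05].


ReLU(-0.53) = max(0, -0.53) = 0.0
ReLU(-1.16) = max(0, -1.16) = 0.0
ReLU(2.39) = max(0, 2.39) = 2.39
ReLU(0.46) = max(0, 0.46) = 0.46
ReLU(1.59) = max(0, 1.59) = 1.59
ReLU(-1.05) = max(0, -1.05) = 0.0
result = [0.0, 0.0, 2.39, 0.46, 1.59, 0.0]

[0.0, 0.0, 2.39, 0.46, 1.59, 0.0]


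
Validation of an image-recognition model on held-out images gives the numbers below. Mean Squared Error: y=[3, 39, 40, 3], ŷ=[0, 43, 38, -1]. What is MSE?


Squared errors: (3-0)²=9, (39-43)²=16, (40-38)²=4, (3+ 1)²=16
Sum = 45
MSE = 45/4 = 45/4

45/4


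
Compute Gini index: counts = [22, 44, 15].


Probabilities: [22/81, 44/81, 15/81] ≈ [0.2716, 0.5432, 0.1852]
Σpᵢ² = (484 + 1936 + 225)/81² = 2645/6561
Gini = 1 - Σpᵢ² = 1 - 2645/6561 = 0.5969

0.5969


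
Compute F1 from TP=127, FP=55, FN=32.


Precision = 127/182 = 0.6978
Recall = 127/159 = 0.7987
F1 = 2·P·R/(P+R) = 2·TP/(2·TP+FP+FN) = 254/(254+55+32) = 254/341 = 0.7449

0.7449


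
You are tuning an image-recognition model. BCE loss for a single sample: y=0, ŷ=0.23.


BCE = -[y·ln(p) + (1-y)·ln(1-p)]
= -0 - 1·ln(1-0.23)
= -ln(0.77) = 0.2614

0.2614


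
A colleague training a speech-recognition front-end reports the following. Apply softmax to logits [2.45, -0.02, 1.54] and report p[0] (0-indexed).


Exponentials: e^2.45=11.5883, e^-0.02=0.9802, e^1.54=4.6646
Sum = 17.2331
Softmax = [0.6724, 0.0569, 0.2707]
p[0] = 11.5883/17.2331 = 0.6724

0.6724


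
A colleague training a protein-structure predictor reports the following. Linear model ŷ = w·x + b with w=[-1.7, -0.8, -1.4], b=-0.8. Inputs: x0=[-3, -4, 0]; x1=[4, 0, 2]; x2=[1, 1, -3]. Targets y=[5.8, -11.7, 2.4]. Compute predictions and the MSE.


ŷ0 = (-1.7)·(-3) + (-0.8)·(-4) + (-1.4)·(0) - 0.8 = 7.5
ŷ1 = (-1.7)·(4) + (-0.8)·(0) + (-1.4)·(2) - 0.8 = -10.4
ŷ2 = (-1.7)·(1) + (-0.8)·(1) + (-1.4)·(-3) - 0.8 = 0.9
errors² = [2.89, 1.69, 2.25]
MSE = 6.8300/3 = 2.2767

2.2767


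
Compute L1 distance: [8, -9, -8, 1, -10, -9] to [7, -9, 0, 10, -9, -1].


d = |8-7| + |-9+ 9| + |-8-0| + |1-10| + |-10+ 9| + |-9+ 1|
  = 1 + 0 + 8 + 9 + 1 + 8
  = 27

27


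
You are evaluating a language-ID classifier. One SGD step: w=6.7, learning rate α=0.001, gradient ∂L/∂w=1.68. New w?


w_new = w - α·∇
= 6.7 - 0.001·1.68
= 6.7 - 0.00168
= 6.69832

6.69832


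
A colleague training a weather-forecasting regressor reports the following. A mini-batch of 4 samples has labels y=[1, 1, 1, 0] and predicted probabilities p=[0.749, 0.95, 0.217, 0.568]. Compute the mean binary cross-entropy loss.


L[0] = -ln(0.749) = 0.289
L[1] = -ln(0.95) = 0.0513
L[2] = -ln(0.217) = 1.5279
L[3] = -ln(1-0.568) = -ln(0.432) = 0.8393
mean = (0.289 + 0.0513 + 1.5279 + 0.8393)/4 = 0.6769

0.6769


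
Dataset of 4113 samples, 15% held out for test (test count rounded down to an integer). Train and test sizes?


Test = ⌊4113·15/100⌋ = 616
Train = 4113 - 616 = 3497

Train: 3497, Test: 616


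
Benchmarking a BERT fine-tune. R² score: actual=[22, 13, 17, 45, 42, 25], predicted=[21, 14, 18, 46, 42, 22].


ȳ = 27.3333
SS_res = Σ(y-ŷ)² = 13
SS_tot = Σ(y-ȳ)² = 873.33
R² = 1 - SS_res/SS_tot = 1 - 0.0149 = 0.9851

0.9851


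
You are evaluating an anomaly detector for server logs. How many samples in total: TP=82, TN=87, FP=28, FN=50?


Total = TP + TN + FP + FN
= 82 + 87 + 28 + 50
= 247
(Predicted positive: 110, predicted negative: 137)

247


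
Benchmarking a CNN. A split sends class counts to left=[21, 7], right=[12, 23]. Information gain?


Parent = [33, 30], H_parent = 0.9984
H_left = 0.8113 (n=28), H_right = 0.9275 (n=35)
H_children = (28/63)·0.8113 + (35/63)·0.9275 = 0.8759
IG = 0.9984 - 0.8759 = 0.1225

0.1225


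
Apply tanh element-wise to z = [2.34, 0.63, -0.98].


tanh(2.34) = 0.9816
tanh(0.63) = 0.5581
tanh(-0.98) = -0.7531
result = [0.9816, 0.5581, -0.7531]

[0.9816, 0.5581, -0.7531]


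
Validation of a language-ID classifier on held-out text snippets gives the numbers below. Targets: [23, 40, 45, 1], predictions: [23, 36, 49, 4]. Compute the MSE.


Squared errors: (23-23)²=0, (40-36)²=16, (45-49)²=16, (1-4)²=9
Sum = 41
MSE = 41/4 = 41/4

41/4


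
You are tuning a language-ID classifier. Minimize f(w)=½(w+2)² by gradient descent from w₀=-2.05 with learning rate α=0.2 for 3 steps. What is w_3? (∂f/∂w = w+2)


step 1: grad = -2.05+2 = -0.05; w = -2.05 - 0.2·(-0.05) = -2.04
step 2: grad = -2.04+2 = -0.04; w = -2.04 - 0.2·(-0.04) = -2.032
step 3: grad = -2.032+2 = -0.032; w = -2.032 - 0.2·(-0.032) = -2.0256

-2.0256


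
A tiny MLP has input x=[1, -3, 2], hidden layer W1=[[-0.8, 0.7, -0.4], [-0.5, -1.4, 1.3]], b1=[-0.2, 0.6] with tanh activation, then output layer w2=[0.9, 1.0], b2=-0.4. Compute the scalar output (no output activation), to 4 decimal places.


z1[0] = (-0.8)·(1) + (0.7)·(-3) + (-0.4)·(2) - 0.2 = -3.9
z1[1] = (-0.5)·(1) + (-1.4)·(-3) + (1.3)·(2) + 0.6 = 6.9
h = tanh(z1) = [-0.9992, 1.0]
output = (0.9)·(-0.9992) + (1.0)·(1.0) - 0.4 = -0.2993

-0.2993


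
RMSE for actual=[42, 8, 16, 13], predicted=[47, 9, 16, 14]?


MSE = 27/4 = 6.75
RMSE = √(27/4) = 2.5981

2.5981


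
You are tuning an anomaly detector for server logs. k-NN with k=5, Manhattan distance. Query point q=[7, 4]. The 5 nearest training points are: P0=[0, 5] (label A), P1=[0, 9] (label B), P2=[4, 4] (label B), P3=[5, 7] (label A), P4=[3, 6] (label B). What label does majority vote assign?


d(q,P0) = 8  (label A)
d(q,P1) = 12  (label B)
d(q,P2) = 3  (label B)
d(q,P3) = 5  (label A)
d(q,P4) = 6  (label B)
Votes: A=2, B=3
Majority → B

B


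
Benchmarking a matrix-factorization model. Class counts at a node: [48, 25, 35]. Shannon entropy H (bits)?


Probabilities: [48/108, 25/108, 35/108] ≈ [0.4444, 0.2315, 0.3241]
H = -((48/108)·log₂(48/108) + (25/108)·log₂(25/108) + (35/108)·log₂(35/108))
  = 1.5354 bits

1.5354 bits


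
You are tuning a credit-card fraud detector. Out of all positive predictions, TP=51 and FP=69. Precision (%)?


Precision = TP/(TP+FP)
= 51/(51+69)
= 51/120 = 42.5%

42.5%


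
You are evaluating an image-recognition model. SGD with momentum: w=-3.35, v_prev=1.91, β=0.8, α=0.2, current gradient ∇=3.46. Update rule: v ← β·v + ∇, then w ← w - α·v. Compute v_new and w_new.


v_new = 0.8·1.91 + 3.46 = 1.528 + 3.46 = 4.988
w_new = -3.35 - 0.2·4.988 = -3.35 - 0.9976 = -4.3476

v_new=4.988, w_new=-4.3476


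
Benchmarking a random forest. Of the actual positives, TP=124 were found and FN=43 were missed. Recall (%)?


Recall = TP/(TP+FN)
= 124/(124+43)
= 124/167 = 74.25%

74.25%


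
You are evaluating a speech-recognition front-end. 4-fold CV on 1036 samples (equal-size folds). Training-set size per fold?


Fold size = 1036/4 = 259
Training per fold = 1036 - 259 = 777

777


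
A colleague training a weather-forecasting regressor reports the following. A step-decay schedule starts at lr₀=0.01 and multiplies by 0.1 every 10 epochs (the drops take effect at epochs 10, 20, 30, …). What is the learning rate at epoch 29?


n_drops = ⌊29/10⌋ = 2
lr = 0.01·0.1^2 = 0.01·0.01 = 0.0001

0.0001


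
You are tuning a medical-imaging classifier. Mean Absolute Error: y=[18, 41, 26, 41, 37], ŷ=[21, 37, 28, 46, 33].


Absolute errors: |18-21|=3, |41-37|=4, |26-28|=2, |41-46|=5, |37-33|=4
Sum = 18
MAE = 18/5 = 18/5

18/5


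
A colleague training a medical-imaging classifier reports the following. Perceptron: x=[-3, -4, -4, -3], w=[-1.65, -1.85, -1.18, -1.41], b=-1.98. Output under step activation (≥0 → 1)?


z = (-3)·(-1.65) + (-4)·(-1.85) + (-4)·(-1.18) + (-3)·(-1.41) - 1.98
  = 19.32
step(z) = 1 (z≥0)

1


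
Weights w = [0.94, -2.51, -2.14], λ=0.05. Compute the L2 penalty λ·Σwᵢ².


‖w‖₂² = (0.94)² + (-2.51)² + (-2.14)²
     = 0.8836 + 6.3001 + 4.5796
     = 11.7633
λ·‖w‖₂² = 0.05·11.7633 = 0.588165

0.588165


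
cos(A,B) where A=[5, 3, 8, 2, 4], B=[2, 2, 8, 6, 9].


A·B = 5·2 + 3·2 + 8·8 + 2·6 + 4·9 = 128
‖A‖ = √118 = 10.8628, ‖B‖ = √189 = 13.7477
cos = 128/(√118·√189) = 128/√22302 = 0.8571

0.8571


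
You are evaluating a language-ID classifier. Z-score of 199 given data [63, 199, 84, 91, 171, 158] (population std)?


μ = 127.6667, σ = 50.5294
z = (199 - 127.6667)/50.5294 = 1.4117

1.4117


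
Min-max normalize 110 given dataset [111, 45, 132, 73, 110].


min=45, max=132
(110-45)/(132-45) = 65/87 = 0.7471

0.7471


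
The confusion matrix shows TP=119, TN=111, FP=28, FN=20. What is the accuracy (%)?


Accuracy = (TP+TN)/(TP+TN+FP+FN)
= (119+111)/(278)
= 230/278 = 82.73%

82.73%


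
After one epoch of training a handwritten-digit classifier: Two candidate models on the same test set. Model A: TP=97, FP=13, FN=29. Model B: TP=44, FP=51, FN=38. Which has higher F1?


Model A: P=97/110=0.8818, R=97/126=0.7698, F1=2PR/(P+R)=2TP/(2TP+FP+FN)=194/236=0.822
Model B: P=44/95=0.4632, R=44/82=0.5366, F1=2PR/(P+R)=2TP/(2TP+FP+FN)=88/177=0.4972
0.822 > 0.4972 → Model A

Model A


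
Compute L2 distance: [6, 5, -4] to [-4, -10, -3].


d = √((6+ 4)² + (5+ 10)² + (-4+ 3)²)
  = √(100 + 225 + 1)
  = √326 = 18.0555

18.0555


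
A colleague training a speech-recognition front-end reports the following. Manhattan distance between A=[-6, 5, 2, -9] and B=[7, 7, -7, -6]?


d = |-6-7| + |5-7| + |2+ 7| + |-9+ 6|
  = 13 + 2 + 9 + 3
  = 27

27


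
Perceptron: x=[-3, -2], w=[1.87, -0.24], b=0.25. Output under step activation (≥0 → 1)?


z = (-3)·(1.87) + (-2)·(-0.24) + 0.25
  = -4.88
step(z) = 0 (z<0)

0


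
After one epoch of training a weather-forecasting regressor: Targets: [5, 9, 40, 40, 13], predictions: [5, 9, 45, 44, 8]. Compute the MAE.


Absolute errors: |5-5|=0, |9-9|=0, |40-45|=5, |40-44|=4, |13-8|=5
Sum = 14
MAE = 14/5 = 14/5

14/5


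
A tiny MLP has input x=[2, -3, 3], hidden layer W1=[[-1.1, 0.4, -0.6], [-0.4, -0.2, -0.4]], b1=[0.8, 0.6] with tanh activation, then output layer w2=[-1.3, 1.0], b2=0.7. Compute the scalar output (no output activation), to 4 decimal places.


z1[0] = (-1.1)·(2) + (0.4)·(-3) + (-0.6)·(3) + 0.8 = -4.4
z1[1] = (-0.4)·(2) + (-0.2)·(-3) + (-0.4)·(3) + 0.6 = -0.8
h = tanh(z1) = [-0.9997, -0.664]
output = (-1.3)·(-0.9997) + (1.0)·(-0.664) + 0.7 = 1.3356

1.3356


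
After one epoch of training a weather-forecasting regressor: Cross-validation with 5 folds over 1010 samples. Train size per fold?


Fold size = 1010/5 = 202
Training per fold = 1010 - 202 = 808

808


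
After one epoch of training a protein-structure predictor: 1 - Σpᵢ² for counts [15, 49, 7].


Probabilities: [15/71, 49/71, 7/71] ≈ [0.2113, 0.6901, 0.0986]
Σpᵢ² = (225 + 2401 + 49)/71² = 2675/5041
Gini = 1 - Σpᵢ² = 1 - 2675/5041 = 0.4694

0.4694


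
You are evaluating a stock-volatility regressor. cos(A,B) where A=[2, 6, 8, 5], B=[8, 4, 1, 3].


A·B = 2·8 + 6·4 + 8·1 + 5·3 = 63
‖A‖ = √129 = 11.3578, ‖B‖ = √90 = 9.4868
cos = 63/(√129·√90) = 63/√11610 = 0.5847

0.5847


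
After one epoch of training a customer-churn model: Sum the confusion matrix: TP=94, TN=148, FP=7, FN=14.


Total = TP + TN + FP + FN
= 94 + 148 + 7 + 14
= 263
(Predicted positive: 101, predicted negative: 162)

263


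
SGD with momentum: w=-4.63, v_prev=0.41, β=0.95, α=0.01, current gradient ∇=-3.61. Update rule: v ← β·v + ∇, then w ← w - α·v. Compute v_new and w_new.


v_new = 0.95·0.41 - 3.61 = 0.3895 - 3.61 = -3.2205
w_new = -4.63 - 0.01·-3.2205 = -4.63 + 0.032205 = -4.597795

v_new=-3.2205, w_new=-4.597795


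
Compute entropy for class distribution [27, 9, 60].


Probabilities: [27/96, 9/96, 60/96] ≈ [0.2812, 0.0938, 0.625]
H = -((27/96)·log₂(27/96) + (9/96)·log₂(9/96) + (60/96)·log₂(60/96))
  = 1.2587 bits

1.2587 bits


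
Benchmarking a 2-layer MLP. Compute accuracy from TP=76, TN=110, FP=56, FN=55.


Accuracy = (TP+TN)/(TP+TN+FP+FN)
= (76+110)/(297)
= 186/297 = 62.63%

62.63%


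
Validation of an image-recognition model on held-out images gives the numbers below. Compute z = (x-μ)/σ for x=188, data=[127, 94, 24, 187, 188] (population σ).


μ = 124, σ = 61.6019
z = (188 - 124)/61.6019 = 1.0389

1.0389


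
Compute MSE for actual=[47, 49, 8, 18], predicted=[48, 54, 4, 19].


Squared errors: (47-48)²=1, (49-54)²=25, (8-4)²=16, (18-19)²=1
Sum = 43
MSE = 43/4 = 43/4

43/4


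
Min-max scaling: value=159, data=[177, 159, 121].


min=121, max=177
(159-121)/(177-121) = 38/56 = 0.6786

0.6786


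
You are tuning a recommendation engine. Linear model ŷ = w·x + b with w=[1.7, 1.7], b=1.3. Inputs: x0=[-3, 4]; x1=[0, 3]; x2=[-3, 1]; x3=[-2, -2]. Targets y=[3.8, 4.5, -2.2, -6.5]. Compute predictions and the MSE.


ŷ0 = (1.7)·(-3) + (1.7)·(4) + 1.3 = 3.0
ŷ1 = (1.7)·(0) + (1.7)·(3) + 1.3 = 6.4
ŷ2 = (1.7)·(-3) + (1.7)·(1) + 1.3 = -2.1
ŷ3 = (1.7)·(-2) + (1.7)·(-2) + 1.3 = -5.5
errors² = [0.64, 3.61, 0.01, 1.0]
MSE = 5.2600/4 = 1.315

1.315


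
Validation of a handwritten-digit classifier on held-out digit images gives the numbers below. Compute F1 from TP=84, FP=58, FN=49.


Precision = 84/142 = 0.5915
Recall = 84/133 = 0.6316
F1 = 2·P·R/(P+R) = 2·TP/(2·TP+FP+FN) = 168/(168+58+49) = 168/275 = 0.6109

0.6109


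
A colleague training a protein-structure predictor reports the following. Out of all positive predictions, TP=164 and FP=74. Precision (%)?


Precision = TP/(TP+FP)
= 164/(164+74)
= 164/238 = 68.91%

68.91%


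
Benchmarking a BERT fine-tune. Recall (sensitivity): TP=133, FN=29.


Recall = TP/(TP+FN)
= 133/(133+29)
= 133/162 = 82.1%

82.1%


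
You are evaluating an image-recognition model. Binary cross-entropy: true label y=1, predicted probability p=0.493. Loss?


BCE = -[y·ln(p) + (1-y)·ln(1-p)]
= -1·ln(0.493) - 0
= -ln(0.493) = 0.7072

0.7072


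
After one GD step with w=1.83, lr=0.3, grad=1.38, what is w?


w_new = w - α·∇
= 1.83 - 0.3·1.38
= 1.83 - 0.414
= 1.416

1.416


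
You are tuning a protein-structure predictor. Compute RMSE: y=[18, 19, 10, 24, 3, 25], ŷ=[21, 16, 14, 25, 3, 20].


MSE = 60/6 = 10
RMSE = √(60/6) = 3.1623

3.1623


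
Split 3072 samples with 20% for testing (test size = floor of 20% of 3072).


Test = ⌊3072·20/100⌋ = 614
Train = 3072 - 614 = 2458

Train: 2458, Test: 614


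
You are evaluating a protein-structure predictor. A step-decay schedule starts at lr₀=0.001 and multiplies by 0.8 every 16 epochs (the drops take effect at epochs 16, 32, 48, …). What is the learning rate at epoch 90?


n_drops = ⌊90/16⌋ = 5
lr = 0.001·0.8^5 = 0.001·0.32768 = 0.00032768

0.00032768


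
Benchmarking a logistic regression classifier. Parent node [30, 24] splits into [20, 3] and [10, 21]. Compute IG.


Parent = [30, 24], H_parent = 0.9911
H_left = 0.5586 (n=23), H_right = 0.9072 (n=31)
H_children = (23/54)·0.5586 + (31/54)·0.9072 = 0.7587
IG = 0.9911 - 0.7587 = 0.2324

0.2324


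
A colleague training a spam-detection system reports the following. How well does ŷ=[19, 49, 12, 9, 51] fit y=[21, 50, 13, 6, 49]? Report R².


ȳ = 27.8
SS_res = Σ(y-ŷ)² = 19
SS_tot = Σ(y-ȳ)² = 1682.8
R² = 1 - SS_res/SS_tot = 1 - 0.0113 = 0.9887

0.9887


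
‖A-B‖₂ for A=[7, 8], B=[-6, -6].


d = √((7+ 6)² + (8+ 6)²)
  = √(169 + 196)
  = √365 = 19.105

19.105


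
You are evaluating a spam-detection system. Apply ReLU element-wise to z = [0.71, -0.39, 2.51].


ReLU(0.71) = max(0, 0.71) = 0.71
ReLU(-0.39) = max(0, -0.39) = 0.0
ReLU(2.51) = max(0, 2.51) = 2.51
result = [0.71, 0.0, 2.51]

[0.71, 0.0, 2.51]


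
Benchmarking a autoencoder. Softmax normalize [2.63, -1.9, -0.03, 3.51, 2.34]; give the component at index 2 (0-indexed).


Exponentials: e^2.63=13.8738, e^-1.9=0.1496, e^-0.03=0.9704, e^3.51=33.4483, e^2.34=10.3812
Sum = 58.8233
Softmax = [0.2359, 0.0025, 0.0165, 0.5686, 0.1765]
p[2] = 0.9704/58.8233 = 0.0165

0.0165


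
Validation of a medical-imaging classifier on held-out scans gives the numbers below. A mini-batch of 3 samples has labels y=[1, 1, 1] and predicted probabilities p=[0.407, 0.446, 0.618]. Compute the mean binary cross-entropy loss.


L[0] = -ln(0.407) = 0.8989
L[1] = -ln(0.446) = 0.8074
L[2] = -ln(0.618) = 0.4813
mean = (0.8989 + 0.8074 + 0.4813)/3 = 0.7292

0.7292


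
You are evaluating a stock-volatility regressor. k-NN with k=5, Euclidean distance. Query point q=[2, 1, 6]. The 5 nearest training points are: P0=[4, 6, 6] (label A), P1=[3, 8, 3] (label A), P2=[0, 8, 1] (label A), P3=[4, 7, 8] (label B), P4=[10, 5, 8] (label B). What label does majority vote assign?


d(q,P0) = 5.3852  (label A)
d(q,P1) = 7.6811  (label A)
d(q,P2) = 8.8318  (label A)
d(q,P3) = 6.6332  (label B)
d(q,P4) = 9.1652  (label B)
Votes: A=3, B=2
Majority → A

A


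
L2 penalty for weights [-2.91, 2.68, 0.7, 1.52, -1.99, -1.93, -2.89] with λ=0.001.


‖w‖₂² = (-2.91)² + (2.68)² + (0.7)² + (1.52)² + (-1.99)² + (-1.93)² + (-2.89)²
     = 8.4681 + 7.1824 + 0.49 + 2.3104 + 3.9601 + 3.7249 + 8.3521
     = 34.488
λ·‖w‖₂² = 0.001·34.488 = 0.034488

0.034488


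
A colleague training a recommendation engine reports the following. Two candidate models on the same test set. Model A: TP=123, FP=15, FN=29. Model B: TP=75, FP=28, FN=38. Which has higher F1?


Model A: P=123/138=0.8913, R=123/152=0.8092, F1=2PR/(P+R)=2TP/(2TP+FP+FN)=246/290=0.8483
Model B: P=75/103=0.7282, R=75/113=0.6637, F1=2PR/(P+R)=2TP/(2TP+FP+FN)=150/216=0.6944
0.8483 > 0.6944 → Model A

Model A


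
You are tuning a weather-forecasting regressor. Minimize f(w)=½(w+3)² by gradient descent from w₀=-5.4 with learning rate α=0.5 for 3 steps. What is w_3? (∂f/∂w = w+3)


step 1: grad = -5.4+3 = -2.4; w = -5.4 - 0.5·(-2.4) = -4.2
step 2: grad = -4.2+3 = -1.2; w = -4.2 - 0.5·(-1.2) = -3.6
step 3: grad = -3.6+3 = -0.6; w = -3.6 - 0.5·(-0.6) = -3.3

-3.3


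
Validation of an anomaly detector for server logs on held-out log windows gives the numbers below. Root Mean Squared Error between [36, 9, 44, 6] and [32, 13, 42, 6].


MSE = 36/4 = 9
RMSE = √(36/4) = 3.0

3.0


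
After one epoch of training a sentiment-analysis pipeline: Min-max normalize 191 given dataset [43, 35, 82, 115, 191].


min=35, max=191
(191-35)/(191-35) = 156/156 = 1.0

1.0


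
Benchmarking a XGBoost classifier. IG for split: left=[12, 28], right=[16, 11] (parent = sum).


Parent = [28, 39], H_parent = 0.9805
H_left = 0.8813 (n=40), H_right = 0.9751 (n=27)
H_children = (40/67)·0.8813 + (27/67)·0.9751 = 0.9191
IG = 0.9805 - 0.9191 = 0.0614

0.0614


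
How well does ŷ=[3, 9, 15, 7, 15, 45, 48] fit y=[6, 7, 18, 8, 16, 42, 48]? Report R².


ȳ = 20.7143
SS_res = Σ(y-ŷ)² = 33
SS_tot = Σ(y-ȳ)² = 1793.43
R² = 1 - SS_res/SS_tot = 1 - 0.0184 = 0.9816

0.9816


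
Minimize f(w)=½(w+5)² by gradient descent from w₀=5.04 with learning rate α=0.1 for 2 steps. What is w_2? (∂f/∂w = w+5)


step 1: grad = 5.04+5 = 10.04; w = 5.04 - 0.1·(10.04) = 4.036
step 2: grad = 4.036+5 = 9.036; w = 4.036 - 0.1·(9.036) = 3.1324

3.1324


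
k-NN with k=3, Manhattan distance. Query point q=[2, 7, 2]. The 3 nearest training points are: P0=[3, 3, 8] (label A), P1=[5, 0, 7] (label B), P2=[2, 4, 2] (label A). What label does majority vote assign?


d(q,P0) = 11  (label A)
d(q,P1) = 15  (label B)
d(q,P2) = 3  (label A)
Votes: A=2, B=1
Majority → A

A


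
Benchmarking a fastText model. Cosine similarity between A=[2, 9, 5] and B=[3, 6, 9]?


A·B = 2·3 + 9·6 + 5·9 = 105
‖A‖ = √110 = 10.4881, ‖B‖ = √126 = 11.225
cos = 105/(√110·√126) = 105/√13860 = 0.8919

0.8919


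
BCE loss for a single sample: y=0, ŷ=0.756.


BCE = -[y·ln(p) + (1-y)·ln(1-p)]
= -0 - 1·ln(1-0.756)
= -ln(0.244) = 1.4106

1.4106


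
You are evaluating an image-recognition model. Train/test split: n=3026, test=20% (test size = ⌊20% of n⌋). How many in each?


Test = ⌊3026·20/100⌋ = 605
Train = 3026 - 605 = 2421

Train: 2421, Test: 605


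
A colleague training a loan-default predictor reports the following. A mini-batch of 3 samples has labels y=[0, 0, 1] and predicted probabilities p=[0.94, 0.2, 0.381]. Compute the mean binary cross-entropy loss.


L[0] = -ln(1-0.94) = -ln(0.06) = 2.8134
L[1] = -ln(1-0.2) = -ln(0.8) = 0.2231
L[2] = -ln(0.381) = 0.965
mean = (2.8134 + 0.2231 + 0.965)/3 = 1.3338

1.3338


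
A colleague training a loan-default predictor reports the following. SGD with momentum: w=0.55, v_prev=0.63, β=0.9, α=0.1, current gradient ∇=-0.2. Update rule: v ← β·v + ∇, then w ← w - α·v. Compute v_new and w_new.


v_new = 0.9·0.63 - 0.2 = 0.567 - 0.2 = 0.367
w_new = 0.55 - 0.1·0.367 = 0.55 - 0.0367 = 0.5133

v_new=0.367, w_new=0.5133


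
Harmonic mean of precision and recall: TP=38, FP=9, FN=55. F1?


Precision = 38/47 = 0.8085
Recall = 38/93 = 0.4086
F1 = 2·P·R/(P+R) = 2·TP/(2·TP+FP+FN) = 76/(76+9+55) = 76/140 = 0.5429

0.5429


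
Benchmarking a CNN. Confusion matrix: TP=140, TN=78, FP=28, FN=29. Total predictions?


Total = TP + TN + FP + FN
= 140 + 78 + 28 + 29
= 275
(Predicted positive: 168, predicted negative: 107)

275


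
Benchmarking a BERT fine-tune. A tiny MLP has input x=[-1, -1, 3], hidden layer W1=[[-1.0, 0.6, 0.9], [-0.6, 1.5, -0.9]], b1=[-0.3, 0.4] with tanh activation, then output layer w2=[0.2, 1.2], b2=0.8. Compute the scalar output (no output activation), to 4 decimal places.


z1[0] = (-1.0)·(-1) + (0.6)·(-1) + (0.9)·(3) - 0.3 = 2.8
z1[1] = (-0.6)·(-1) + (1.5)·(-1) + (-0.9)·(3) + 0.4 = -3.2
h = tanh(z1) = [0.9926, -0.9967]
output = (0.2)·(0.9926) + (1.2)·(-0.9967) + 0.8 = -0.1975

-0.1975


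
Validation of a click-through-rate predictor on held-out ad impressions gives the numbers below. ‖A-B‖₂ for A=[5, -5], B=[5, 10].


d = √((5-5)² + (-5-10)²)
  = √(0 + 225)
  = √225 = 15.0

15.0


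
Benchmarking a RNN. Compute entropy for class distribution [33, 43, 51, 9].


Probabilities: [33/136, 43/136, 51/136, 9/136] ≈ [0.2426, 0.3162, 0.375, 0.0662]
H = -((33/136)·log₂(33/136) + (43/136)·log₂(43/136) + (51/136)·log₂(51/136) + (9/136)·log₂(9/136))
  = 1.8109 bits

1.8109 bits


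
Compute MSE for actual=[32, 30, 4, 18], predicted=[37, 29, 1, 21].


Squared errors: (32-37)²=25, (30-29)²=1, (4-1)²=9, (18-21)²=9
Sum = 44
MSE = 44/4 = 11

11


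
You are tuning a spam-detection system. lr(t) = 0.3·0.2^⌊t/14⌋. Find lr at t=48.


n_drops = ⌊48/14⌋ = 3
lr = 0.3·0.2^3 = 0.3·0.008 = 0.0024

0.0024


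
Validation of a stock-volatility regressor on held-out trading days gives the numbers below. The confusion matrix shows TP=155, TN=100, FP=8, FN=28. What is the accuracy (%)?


Accuracy = (TP+TN)/(TP+TN+FP+FN)
= (155+100)/(291)
= 255/291 = 87.63%

87.63%


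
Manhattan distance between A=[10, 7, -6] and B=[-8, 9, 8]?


d = |10+ 8| + |7-9| + |-6-8|
  = 18 + 2 + 14
  = 34

34


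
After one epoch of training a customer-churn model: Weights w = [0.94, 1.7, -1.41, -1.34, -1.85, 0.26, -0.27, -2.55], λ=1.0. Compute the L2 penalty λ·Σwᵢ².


‖w‖₂² = (0.94)² + (1.7)² + (-1.41)² + (-1.34)² + (-1.85)² + (0.26)² + (-0.27)² + (-2.55)²
     = 0.8836 + 2.89 + 1.9881 + 1.7956 + 3.4225 + 0.0676 + 0.0729 + 6.5025
     = 17.6228
λ·‖w‖₂² = 1.0·17.6228 = 17.6228

17.6228


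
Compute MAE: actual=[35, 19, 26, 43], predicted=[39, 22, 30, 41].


Absolute errors: |35-39|=4, |19-22|=3, |26-30|=4, |43-41|=2
Sum = 13
MAE = 13/4 = 13/4

13/4


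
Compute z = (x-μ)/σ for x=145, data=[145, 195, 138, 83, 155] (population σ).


μ = 143.2, σ = 35.9911
z = (145 - 143.2)/35.9911 = 0.05

0.05


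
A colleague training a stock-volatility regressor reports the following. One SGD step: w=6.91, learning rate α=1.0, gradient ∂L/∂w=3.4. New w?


w_new = w - α·∇
= 6.91 - 1.0·3.4
= 6.91 - 3.4
= 3.51

3.51


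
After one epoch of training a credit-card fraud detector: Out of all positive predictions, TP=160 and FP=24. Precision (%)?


Precision = TP/(TP+FP)
= 160/(160+24)
= 160/184 = 86.96%

86.96%


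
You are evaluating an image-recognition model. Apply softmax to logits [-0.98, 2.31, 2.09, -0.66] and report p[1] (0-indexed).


Exponentials: e^-0.98=0.3753, e^2.31=10.0744, e^2.09=8.0849, e^-0.66=0.5169
Sum = 19.0515
Softmax = [0.0197, 0.5288, 0.4244, 0.0271]
p[1] = 10.0744/19.0515 = 0.5288

0.5288


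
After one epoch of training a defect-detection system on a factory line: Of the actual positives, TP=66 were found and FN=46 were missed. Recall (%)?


Recall = TP/(TP+FN)
= 66/(66+46)
= 66/112 = 58.93%

58.93%


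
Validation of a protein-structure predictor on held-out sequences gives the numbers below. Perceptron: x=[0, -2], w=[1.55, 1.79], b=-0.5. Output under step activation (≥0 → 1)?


z = (0)·(1.55) + (-2)·(1.79) - 0.5
  = -4.08
step(z) = 0 (z<0)

0


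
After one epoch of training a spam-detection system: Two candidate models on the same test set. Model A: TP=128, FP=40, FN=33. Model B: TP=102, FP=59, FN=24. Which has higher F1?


Model A: P=128/168=0.7619, R=128/161=0.795, F1=2PR/(P+R)=2TP/(2TP+FP+FN)=256/329=0.7781
Model B: P=102/161=0.6335, R=102/126=0.8095, F1=2PR/(P+R)=2TP/(2TP+FP+FN)=204/287=0.7108
0.7781 > 0.7108 → Model A

Model A


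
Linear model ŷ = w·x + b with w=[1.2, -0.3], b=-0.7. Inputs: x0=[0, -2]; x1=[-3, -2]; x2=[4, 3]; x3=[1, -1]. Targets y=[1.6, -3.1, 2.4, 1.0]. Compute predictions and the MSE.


ŷ0 = (1.2)·(0) + (-0.3)·(-2) - 0.7 = -0.1
ŷ1 = (1.2)·(-3) + (-0.3)·(-2) - 0.7 = -3.7
ŷ2 = (1.2)·(4) + (-0.3)·(3) - 0.7 = 3.2
ŷ3 = (1.2)·(1) + (-0.3)·(-1) - 0.7 = 0.8
errors² = [2.89, 0.36, 0.64, 0.04]
MSE = 3.9300/4 = 0.9825

0.9825


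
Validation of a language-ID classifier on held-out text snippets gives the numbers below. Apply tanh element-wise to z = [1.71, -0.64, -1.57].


tanh(1.71) = 0.9366
tanh(-0.64) = -0.5649
tanh(-1.57) = -0.917
result = [0.9366, -0.5649, -0.917]

[0.9366, -0.5649, -0.917]


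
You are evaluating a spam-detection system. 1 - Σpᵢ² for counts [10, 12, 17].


Probabilities: [10/39, 12/39, 17/39] ≈ [0.2564, 0.3077, 0.4359]
Σpᵢ² = (100 + 144 + 289)/39² = 533/1521
Gini = 1 - Σpᵢ² = 1 - 533/1521 = 0.6496

0.6496


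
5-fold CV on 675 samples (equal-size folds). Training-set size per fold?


Fold size = 675/5 = 135
Training per fold = 675 - 135 = 540

540


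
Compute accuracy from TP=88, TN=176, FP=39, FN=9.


Accuracy = (TP+TN)/(TP+TN+FP+FN)
= (88+176)/(312)
= 264/312 = 84.62%

84.62%


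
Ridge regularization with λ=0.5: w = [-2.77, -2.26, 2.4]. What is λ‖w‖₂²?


‖w‖₂² = (-2.77)² + (-2.26)² + (2.4)²
     = 7.6729 + 5.1076 + 5.76
     = 18.5405
λ·‖w‖₂² = 0.5·18.5405 = 9.27025

9.27025


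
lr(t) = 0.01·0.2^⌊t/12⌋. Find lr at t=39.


n_drops = ⌊39/12⌋ = 3
lr = 0.01·0.2^3 = 0.01·0.008 = 0.00008

0.00008


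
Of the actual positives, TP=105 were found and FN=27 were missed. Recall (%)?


Recall = TP/(TP+FN)
= 105/(105+27)
= 105/132 = 79.55%

79.55%


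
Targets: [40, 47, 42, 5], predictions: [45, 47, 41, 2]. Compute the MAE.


Absolute errors: |40-45|=5, |47-47|=0, |42-41|=1, |5-2|=3
Sum = 9
MAE = 9/4 = 9/4

9/4


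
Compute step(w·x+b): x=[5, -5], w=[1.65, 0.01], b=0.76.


z = (5)·(1.65) + (-5)·(0.01) + 0.76
  = 8.96
step(z) = 1 (z≥0)

1


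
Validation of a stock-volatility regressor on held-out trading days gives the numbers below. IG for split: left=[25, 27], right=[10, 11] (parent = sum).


Parent = [35, 38], H_parent = 0.9988
H_left = 0.9989 (n=52), H_right = 0.9984 (n=21)
H_children = (52/73)·0.9989 + (21/73)·0.9984 = 0.9988
IG = 0.9988 - 0.9988 = 0.0

0.0


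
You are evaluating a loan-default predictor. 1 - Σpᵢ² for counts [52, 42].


Probabilities: [52/94, 42/94] ≈ [0.5532, 0.4468]
Σpᵢ² = (2704 + 1764)/94² = 4468/8836
Gini = 1 - Σpᵢ² = 1 - 4468/8836 = 0.4943

0.4943


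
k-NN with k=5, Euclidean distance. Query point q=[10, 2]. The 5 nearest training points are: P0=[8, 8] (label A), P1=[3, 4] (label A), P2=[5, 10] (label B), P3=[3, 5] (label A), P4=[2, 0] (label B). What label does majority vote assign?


d(q,P0) = 6.3246  (label A)
d(q,P1) = 7.2801  (label A)
d(q,P2) = 9.434  (label B)
d(q,P3) = 7.6158  (label A)
d(q,P4) = 8.2462  (label B)
Votes: A=3, B=2
Majority → A

A


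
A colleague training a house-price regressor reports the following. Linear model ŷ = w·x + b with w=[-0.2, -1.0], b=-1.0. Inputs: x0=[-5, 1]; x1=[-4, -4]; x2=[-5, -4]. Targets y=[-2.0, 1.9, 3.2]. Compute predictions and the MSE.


ŷ0 = (-0.2)·(-5) + (-1.0)·(1) - 1.0 = -1.0
ŷ1 = (-0.2)·(-4) + (-1.0)·(-4) - 1.0 = 3.8
ŷ2 = (-0.2)·(-5) + (-1.0)·(-4) - 1.0 = 4.0
errors² = [1.0, 3.61, 0.64]
MSE = 5.2500/3 = 1.75

1.75


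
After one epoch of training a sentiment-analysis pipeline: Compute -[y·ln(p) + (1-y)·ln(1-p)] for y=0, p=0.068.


BCE = -[y·ln(p) + (1-y)·ln(1-p)]
= -0 - 1·ln(1-0.068)
= -ln(0.932) = 0.0704

0.0704


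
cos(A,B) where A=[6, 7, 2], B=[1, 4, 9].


A·B = 6·1 + 7·4 + 2·9 = 52
‖A‖ = √89 = 9.434, ‖B‖ = √98 = 9.8995
cos = 52/(√89·√98) = 52/√8722 = 0.5568

0.5568


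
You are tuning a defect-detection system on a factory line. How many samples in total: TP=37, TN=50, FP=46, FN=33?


Total = TP + TN + FP + FN
= 37 + 50 + 46 + 33
= 166
(Predicted positive: 83, predicted negative: 83)

166


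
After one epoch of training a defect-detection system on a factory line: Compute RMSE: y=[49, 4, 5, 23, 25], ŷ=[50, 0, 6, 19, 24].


MSE = 35/5 = 7
RMSE = √(35/5) = 2.6458

2.6458


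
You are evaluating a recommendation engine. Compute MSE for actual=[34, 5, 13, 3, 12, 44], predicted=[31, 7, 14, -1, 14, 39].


Squared errors: (34-31)²=9, (5-7)²=4, (13-14)²=1, (3+ 1)²=16, (12-14)²=4, (44-39)²=25
Sum = 59
MSE = 59/6 = 59/6

59/6


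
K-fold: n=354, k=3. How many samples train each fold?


Fold size = 354/3 = 118
Training per fold = 354 - 118 = 236

236


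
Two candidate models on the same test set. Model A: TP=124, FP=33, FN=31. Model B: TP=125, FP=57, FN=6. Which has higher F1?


Model A: P=124/157=0.7898, R=124/155=0.8, F1=2PR/(P+R)=2TP/(2TP+FP+FN)=248/312=0.7949
Model B: P=125/182=0.6868, R=125/131=0.9542, F1=2PR/(P+R)=2TP/(2TP+FP+FN)=250/313=0.7987
0.7949 < 0.7987 → Model B

Model B


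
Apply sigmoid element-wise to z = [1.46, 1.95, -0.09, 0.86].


σ(1.46) = 1/(1+e^-1.46) = 0.8115
σ(1.95) = 1/(1+e^-1.95) = 0.8754
σ(-0.09) = 1/(1+e^0.09) = 0.4775
σ(0.86) = 1/(1+e^-0.86) = 0.7027
result = [0.8115, 0.8754, 0.4775, 0.7027]

[0.8115, 0.8754, 0.4775, 0.7027]


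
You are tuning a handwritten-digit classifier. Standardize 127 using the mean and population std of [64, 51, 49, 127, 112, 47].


μ = 75, σ = 32.2232
z = (127 - 75)/32.2232 = 1.6137

1.6137


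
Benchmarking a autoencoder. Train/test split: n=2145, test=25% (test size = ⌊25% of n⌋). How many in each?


Test = ⌊2145·25/100⌋ = 536
Train = 2145 - 536 = 1609

Train: 1609, Test: 536


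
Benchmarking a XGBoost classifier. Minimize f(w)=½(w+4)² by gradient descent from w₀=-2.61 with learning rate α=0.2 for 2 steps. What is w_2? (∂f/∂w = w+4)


step 1: grad = -2.61+4 = 1.39; w = -2.61 - 0.2·(1.39) = -2.888
step 2: grad = -2.888+4 = 1.112; w = -2.888 - 0.2·(1.112) = -3.1104

-3.1104


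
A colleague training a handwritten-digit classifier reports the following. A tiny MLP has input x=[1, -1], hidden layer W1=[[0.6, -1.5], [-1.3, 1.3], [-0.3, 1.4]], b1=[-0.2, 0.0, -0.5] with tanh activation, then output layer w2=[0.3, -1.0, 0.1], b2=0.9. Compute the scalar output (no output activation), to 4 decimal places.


z1[0] = (0.6)·(1) + (-1.5)·(-1) - 0.2 = 1.9
z1[1] = (-1.3)·(1) + (1.3)·(-1) + 0.0 = -2.6
z1[2] = (-0.3)·(1) + (1.4)·(-1) - 0.5 = -2.2
h = tanh(z1) = [0.9562, -0.989, -0.9757]
output = (0.3)·(0.9562) + (-1.0)·(-0.989) + (0.1)·(-0.9757) + 0.9 = 2.0783

2.0783


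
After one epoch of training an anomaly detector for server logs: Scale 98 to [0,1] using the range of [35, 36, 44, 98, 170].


min=35, max=170
(98-35)/(170-35) = 63/135 = 0.4667

0.4667


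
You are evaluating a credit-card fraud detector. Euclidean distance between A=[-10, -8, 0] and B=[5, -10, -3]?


d = √((-10-5)² + (-8+ 10)² + (0+ 3)²)
  = √(225 + 4 + 9)
  = √238 = 15.4272

15.4272


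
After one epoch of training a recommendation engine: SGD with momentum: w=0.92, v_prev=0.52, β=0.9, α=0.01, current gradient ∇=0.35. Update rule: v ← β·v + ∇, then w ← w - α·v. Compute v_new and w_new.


v_new = 0.9·0.52 + 0.35 = 0.468 + 0.35 = 0.818
w_new = 0.92 - 0.01·0.818 = 0.92 - 0.00818 = 0.91182

v_new=0.818, w_new=0.91182


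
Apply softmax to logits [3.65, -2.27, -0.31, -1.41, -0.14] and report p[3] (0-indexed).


Exponentials: e^3.65=38.4747, e^-2.27=0.1033, e^-0.31=0.7334, e^-1.41=0.2441, e^-0.14=0.8694
Sum = 40.4249
Softmax = [0.9518, 0.0026, 0.0181, 0.006, 0.0215]
p[3] = 0.2441/40.4249 = 0.006

0.006


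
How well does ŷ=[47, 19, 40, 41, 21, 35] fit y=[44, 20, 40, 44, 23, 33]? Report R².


ȳ = 34
SS_res = Σ(y-ŷ)² = 27
SS_tot = Σ(y-ȳ)² = 554
R² = 1 - SS_res/SS_tot = 1 - 0.0487 = 0.9513

0.9513


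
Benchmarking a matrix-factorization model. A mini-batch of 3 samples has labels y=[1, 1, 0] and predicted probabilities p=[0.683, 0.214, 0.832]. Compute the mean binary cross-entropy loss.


L[0] = -ln(0.683) = 0.3813
L[1] = -ln(0.214) = 1.5418
L[2] = -ln(1-0.832) = -ln(0.168) = 1.7838
mean = (0.3813 + 1.5418 + 1.7838)/3 = 1.2356

1.2356


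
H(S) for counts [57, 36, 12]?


Probabilities: [57/105, 36/105, 12/105] ≈ [0.5429, 0.3429, 0.1143]
H = -((57/105)·log₂(57/105) + (36/105)·log₂(36/105) + (12/105)·log₂(12/105))
  = 1.3656 bits

1.3656 bits


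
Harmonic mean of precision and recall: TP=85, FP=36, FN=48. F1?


Precision = 85/121 = 0.7025
Recall = 85/133 = 0.6391
F1 = 2·P·R/(P+R) = 2·TP/(2·TP+FP+FN) = 170/(170+36+48) = 170/254 = 0.6693

0.6693


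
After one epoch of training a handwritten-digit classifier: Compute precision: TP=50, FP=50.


Precision = TP/(TP+FP)
= 50/(50+50)
= 50/100 = 50.0%

50.0%


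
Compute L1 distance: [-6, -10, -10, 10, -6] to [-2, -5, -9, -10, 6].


d = |-6+ 2| + |-10+ 5| + |-10+ 9| + |10+ 10| + |-6-6|
  = 4 + 5 + 1 + 20 + 12
  = 42

42


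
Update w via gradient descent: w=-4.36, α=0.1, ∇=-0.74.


w_new = w - α·∇
= -4.36 - 0.1·-0.74
= -4.36 + 0.074
= -4.286

-4.286


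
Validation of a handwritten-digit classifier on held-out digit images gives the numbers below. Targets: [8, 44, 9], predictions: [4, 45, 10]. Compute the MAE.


Absolute errors: |8-4|=4, |44-45|=1, |9-10|=1
Sum = 6
MAE = 6/3 = 2

2


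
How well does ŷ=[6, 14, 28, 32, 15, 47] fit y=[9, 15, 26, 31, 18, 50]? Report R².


ȳ = 24.8333
SS_res = Σ(y-ŷ)² = 33
SS_tot = Σ(y-ȳ)² = 1066.83
R² = 1 - SS_res/SS_tot = 1 - 0.0309 = 0.9691

0.9691


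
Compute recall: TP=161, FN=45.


Recall = TP/(TP+FN)
= 161/(161+45)
= 161/206 = 78.16%

78.16%


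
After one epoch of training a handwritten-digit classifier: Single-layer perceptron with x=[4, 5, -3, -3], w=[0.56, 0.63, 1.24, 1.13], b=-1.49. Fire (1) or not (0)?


z = (4)·(0.56) + (5)·(0.63) + (-3)·(1.24) + (-3)·(1.13) - 1.49
  = -3.21
step(z) = 0 (z<0)

0


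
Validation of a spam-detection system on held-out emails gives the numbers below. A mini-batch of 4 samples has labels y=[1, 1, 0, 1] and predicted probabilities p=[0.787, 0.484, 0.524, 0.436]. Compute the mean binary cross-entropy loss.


L[0] = -ln(0.787) = 0.2395
L[1] = -ln(0.484) = 0.7257
L[2] = -ln(1-0.524) = -ln(0.476) = 0.7423
L[3] = -ln(0.436) = 0.8301
mean = (0.2395 + 0.7257 + 0.7423 + 0.8301)/4 = 0.6344

0.6344


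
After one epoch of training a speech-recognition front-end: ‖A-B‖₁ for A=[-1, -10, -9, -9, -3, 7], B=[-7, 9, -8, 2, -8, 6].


d = |-1+ 7| + |-10-9| + |-9+ 8| + |-9-2| + |-3+ 8| + |7-6|
  = 6 + 19 + 1 + 11 + 5 + 1
  = 43

43


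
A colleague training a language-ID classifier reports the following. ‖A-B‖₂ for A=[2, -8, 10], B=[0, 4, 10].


d = √((2-0)² + (-8-4)² + (10-10)²)
  = √(4 + 144 + 0)
  = √148 = 12.1655

12.1655
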